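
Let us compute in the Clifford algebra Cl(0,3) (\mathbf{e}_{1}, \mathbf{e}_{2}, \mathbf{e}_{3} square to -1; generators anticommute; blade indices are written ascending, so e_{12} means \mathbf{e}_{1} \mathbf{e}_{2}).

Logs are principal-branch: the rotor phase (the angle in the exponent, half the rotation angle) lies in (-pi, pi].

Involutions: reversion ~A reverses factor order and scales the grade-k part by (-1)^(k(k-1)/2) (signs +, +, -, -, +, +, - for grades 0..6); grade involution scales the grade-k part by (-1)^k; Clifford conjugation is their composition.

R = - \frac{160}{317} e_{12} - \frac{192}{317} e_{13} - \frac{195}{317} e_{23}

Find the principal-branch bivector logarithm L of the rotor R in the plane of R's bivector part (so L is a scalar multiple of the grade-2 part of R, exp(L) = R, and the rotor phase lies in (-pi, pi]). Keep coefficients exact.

The scalar part of R is 0, which fixes the principal-branch rotor phase; the unit plane is then the bivector part divided by the sine of that phase, and L is that plane scaled by the phase.
Concretely: cos(phase) = 0 gives phase = ±\frac{\pi}{2}, and since phase/sin(phase) is even the sign is immaterial: L = (phase/sin(phase)) * <R>_2 = (\frac{\pi}{2}) * <R>_2.
Answer: - \frac{80 \pi}{317} e_{12} - \frac{96 \pi}{317} e_{13} - \frac{195 \pi}{634} e_{23}


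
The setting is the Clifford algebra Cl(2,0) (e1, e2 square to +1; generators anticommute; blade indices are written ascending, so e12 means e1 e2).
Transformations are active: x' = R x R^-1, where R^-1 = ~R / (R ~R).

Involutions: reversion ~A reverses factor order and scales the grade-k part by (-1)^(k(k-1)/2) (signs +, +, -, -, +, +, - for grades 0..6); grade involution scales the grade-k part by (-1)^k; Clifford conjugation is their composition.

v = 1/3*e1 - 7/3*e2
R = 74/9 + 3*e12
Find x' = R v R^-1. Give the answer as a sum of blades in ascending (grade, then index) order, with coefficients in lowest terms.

~R = 74/9 - 3*e12, and R ~R = 6205/81, so R^-1 = ~R / (6205/81).
R v = -115/27*e1 - 545/27*e2
Answer: -4645/3723*e1 - 7445/3723*e2


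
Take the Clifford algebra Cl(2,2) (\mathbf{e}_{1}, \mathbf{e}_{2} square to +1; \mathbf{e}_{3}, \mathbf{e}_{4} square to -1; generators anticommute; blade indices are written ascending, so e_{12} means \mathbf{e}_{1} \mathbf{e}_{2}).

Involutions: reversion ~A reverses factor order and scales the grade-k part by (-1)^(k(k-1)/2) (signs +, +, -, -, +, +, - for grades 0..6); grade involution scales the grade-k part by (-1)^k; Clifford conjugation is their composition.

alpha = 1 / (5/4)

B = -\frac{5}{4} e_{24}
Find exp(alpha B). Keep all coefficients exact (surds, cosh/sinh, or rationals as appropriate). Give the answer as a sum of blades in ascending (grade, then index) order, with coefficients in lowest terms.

B^2 = (-\frac{5}{4})^2*(e_{24})^2 = \frac{25}{16}*(+1) = \frac{25}{16} (a basis 2-blade squares to minus the product of its generators' squares).
B^2 = \frac{25}{16} — hyperbolic case — the even/odd split gives cosh and sinh: l = \frac{5}{4}, alpha*l = 1, so exp(alpha B) = cosh(1) + (sinh(1)/(\frac{5}{4}))*B = \cosh{\left(1 \right)} + (\frac{4 \sinh{\left(1 \right)}}{5})*B.
Answer: \cosh{\left(1 \right)} - \sinh{\left(1 \right)} e_{24}


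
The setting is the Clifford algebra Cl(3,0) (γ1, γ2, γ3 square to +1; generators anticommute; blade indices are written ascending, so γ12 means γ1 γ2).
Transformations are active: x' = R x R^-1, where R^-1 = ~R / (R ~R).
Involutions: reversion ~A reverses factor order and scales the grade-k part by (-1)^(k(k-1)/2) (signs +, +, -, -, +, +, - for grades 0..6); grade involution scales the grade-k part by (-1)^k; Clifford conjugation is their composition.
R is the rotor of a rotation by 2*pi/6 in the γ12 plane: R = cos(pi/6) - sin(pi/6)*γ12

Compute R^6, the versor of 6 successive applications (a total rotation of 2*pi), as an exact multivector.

Because a rotor carries half the rotation angle, composing 6 copies of this γ12-plane rotor multiplies the phase: 6*(pi/6) = pi, hence R^6 = cos(pi) - sin(pi)*γ12.
cos(pi) = -1 and sin(pi) = 0, so R^6 = -1. The total rotation 2*pi is 1 full turn, so every vector returns to itself, yet the rotor is -1, on the OTHER sheet of the double cover (an odd number of 2*pi turns).
Answer: -1


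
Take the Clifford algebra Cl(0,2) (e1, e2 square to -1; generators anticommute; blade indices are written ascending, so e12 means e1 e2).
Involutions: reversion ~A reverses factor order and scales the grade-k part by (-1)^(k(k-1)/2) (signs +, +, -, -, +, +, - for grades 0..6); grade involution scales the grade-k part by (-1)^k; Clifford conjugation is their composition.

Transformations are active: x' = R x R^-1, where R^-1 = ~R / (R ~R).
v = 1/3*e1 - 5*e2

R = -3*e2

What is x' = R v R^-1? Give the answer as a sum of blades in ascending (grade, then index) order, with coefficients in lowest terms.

~R = -3*e2, and R ~R = -9, so R^-1 = ~R / (-9).
R v = -15 + e12
Answer: -1/3*e1 - 5*e2


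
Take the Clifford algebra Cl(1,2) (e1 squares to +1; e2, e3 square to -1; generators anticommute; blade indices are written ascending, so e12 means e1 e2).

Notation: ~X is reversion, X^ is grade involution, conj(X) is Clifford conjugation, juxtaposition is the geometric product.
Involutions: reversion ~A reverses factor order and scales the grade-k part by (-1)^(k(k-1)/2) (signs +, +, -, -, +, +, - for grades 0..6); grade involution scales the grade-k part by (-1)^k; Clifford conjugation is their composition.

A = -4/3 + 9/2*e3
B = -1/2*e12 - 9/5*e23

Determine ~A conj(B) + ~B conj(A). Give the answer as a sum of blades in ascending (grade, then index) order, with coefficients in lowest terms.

first term: 81/10*e2 - 2/3*e12 - 12/5*e23 + 9/4*e123
second term: 81/10*e2 - 2/3*e12 - 12/5*e23 - 9/4*e123
Answer: 81/5*e2 - 4/3*e12 - 24/5*e23


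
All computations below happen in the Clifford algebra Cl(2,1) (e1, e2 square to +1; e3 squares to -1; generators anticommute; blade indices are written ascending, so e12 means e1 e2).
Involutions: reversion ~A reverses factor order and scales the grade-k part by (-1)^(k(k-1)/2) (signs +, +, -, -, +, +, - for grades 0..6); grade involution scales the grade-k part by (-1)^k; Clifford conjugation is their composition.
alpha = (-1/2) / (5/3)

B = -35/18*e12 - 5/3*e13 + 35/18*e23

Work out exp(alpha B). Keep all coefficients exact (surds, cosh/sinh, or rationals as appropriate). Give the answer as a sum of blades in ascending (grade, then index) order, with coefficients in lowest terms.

B^2 term by term: the squares give (-35/18)^2*(e12)^2 + (-5/3)^2*(e13)^2 + (35/18)^2*(e23)^2 = 1225/324*(-1) + 25/9*(+1) + 1225/324*(+1) = 25/9 (each basis 2-blade squares to minus the product of its generators' squares); cross terms between blades sharing an index anticommute and cancel. So B^2 = 25/9.
B^2 = 25/9 — hyperbolic case — the even/odd split gives cosh and sinh: l = 5/3, alpha*l = -1/2, so exp(alpha B) = cosh(-1/2) + (sinh(-1/2)/(5/3))*B = cosh(1/2) + (-3*sinh(1/2)/5)*B.
Answer: cosh(1/2) + 7*sinh(1/2)/6*e12 + sinh(1/2)*e13 - 7*sinh(1/2)/6*e23


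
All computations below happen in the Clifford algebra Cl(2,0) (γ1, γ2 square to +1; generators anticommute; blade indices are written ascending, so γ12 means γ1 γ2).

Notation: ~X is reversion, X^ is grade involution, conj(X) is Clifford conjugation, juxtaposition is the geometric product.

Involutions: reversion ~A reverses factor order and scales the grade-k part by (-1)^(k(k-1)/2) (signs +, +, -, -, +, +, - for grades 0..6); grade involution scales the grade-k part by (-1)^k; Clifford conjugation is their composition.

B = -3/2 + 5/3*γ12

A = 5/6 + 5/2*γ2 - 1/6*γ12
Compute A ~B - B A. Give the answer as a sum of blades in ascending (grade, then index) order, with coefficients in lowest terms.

first term: -55/36 + 25/6*γ1 - 15/4*γ2 - 41/36*γ12
second term: -35/36 + 25/6*γ1 - 15/4*γ2 + 59/36*γ12
Answer: -5/9 - 25/9*γ12


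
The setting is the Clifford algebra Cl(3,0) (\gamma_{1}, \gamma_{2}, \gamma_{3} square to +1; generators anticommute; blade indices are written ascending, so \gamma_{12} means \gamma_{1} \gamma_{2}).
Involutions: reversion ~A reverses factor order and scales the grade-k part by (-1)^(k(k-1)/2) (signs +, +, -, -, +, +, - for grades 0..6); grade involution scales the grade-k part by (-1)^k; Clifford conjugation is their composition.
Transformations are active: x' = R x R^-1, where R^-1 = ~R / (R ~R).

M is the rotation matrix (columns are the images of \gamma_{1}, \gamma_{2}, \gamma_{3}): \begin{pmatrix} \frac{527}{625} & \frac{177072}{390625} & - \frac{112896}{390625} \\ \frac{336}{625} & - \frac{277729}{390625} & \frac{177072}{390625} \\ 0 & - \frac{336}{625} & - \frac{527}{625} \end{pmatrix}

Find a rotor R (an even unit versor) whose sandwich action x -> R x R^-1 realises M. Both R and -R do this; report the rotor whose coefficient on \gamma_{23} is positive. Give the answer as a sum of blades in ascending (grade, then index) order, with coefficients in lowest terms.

Method: write R = a + b12*\gamma_{12} + b13*\gamma_{13} + b23*\gamma_{23} with a^2 + b12^2 + b13^2 + b23^2 = 1 (so R^-1 = ~R). Expanding the columns R e_j ~R gives tr M = 4a^2 - 1 and, from the antisymmetric part, M21 - M12 = -4a*b12, M13 - M31 = 4a*b13, M32 - M23 = -4a*b23.
Here tr M = -\frac{277729}{390625}, so a^2 = (1 + tr M)/4 = \frac{28224}{390625} and a = ±\frac{168}{625}. Taking a = \frac{168}{625}: M21 - M12 = \frac{32928}{390625}, M13 - M31 = -\frac{112896}{390625}, M32 - M23 = -\frac{387072}{390625}, giving b12 = -\frac{49}{625}, b13 = -\frac{168}{625}, b23 = \frac{576}{625}, i.e. R = \frac{168}{625} - \frac{49}{625} \gamma_{12} - \frac{168}{625} \gamma_{13} + \frac{576}{625} \gamma_{23}.
Its \gamma_{23} coefficient is already positive.
Answer: \frac{168}{625} - \frac{49}{625} \gamma_{12} - \frac{168}{625} \gamma_{13} + \frac{576}{625} \gamma_{23}. Sheet selection: the two-to-one cover makes ±R indistinguishable at the matrix level (trace -\frac{277729}{390625}), so uniqueness comes from the required sign on \gamma_{23}.


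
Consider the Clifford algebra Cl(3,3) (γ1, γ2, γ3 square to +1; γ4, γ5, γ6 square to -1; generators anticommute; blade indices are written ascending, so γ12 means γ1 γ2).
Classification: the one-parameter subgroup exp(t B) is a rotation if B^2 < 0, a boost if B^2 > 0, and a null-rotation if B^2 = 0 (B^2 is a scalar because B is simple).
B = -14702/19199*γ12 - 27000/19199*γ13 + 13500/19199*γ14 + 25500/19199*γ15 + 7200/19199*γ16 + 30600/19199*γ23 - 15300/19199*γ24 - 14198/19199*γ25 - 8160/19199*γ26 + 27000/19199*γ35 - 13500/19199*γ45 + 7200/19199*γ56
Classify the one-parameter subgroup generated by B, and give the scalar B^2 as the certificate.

B^2 term by term: the squares give (-14702/19199)^2*(γ12)^2 + (-27000/19199)^2*(γ13)^2 + (13500/19199)^2*(γ14)^2 + (25500/19199)^2*(γ15)^2 + (7200/19199)^2*(γ16)^2 + (30600/19199)^2*(γ23)^2 + (-15300/19199)^2*(γ24)^2 + (-14198/19199)^2*(γ25)^2 + (-8160/19199)^2*(γ26)^2 + (27000/19199)^2*(γ35)^2 + (-13500/19199)^2*(γ45)^2 + (7200/19199)^2*(γ56)^2 = 216148804/368601601*(-1) + 729000000/368601601*(-1) + 182250000/368601601*(+1) + 650250000/368601601*(+1) + 51840000/368601601*(+1) + 936360000/368601601*(-1) + 234090000/368601601*(+1) + 201583204/368601601*(+1) + 66585600/368601601*(+1) + 729000000/368601601*(+1) + 182250000/368601601*(-1) + 51840000/368601601*(-1) = 0 (each basis 2-blade squares to minus the product of its generators' squares); cross terms between blades sharing an index anticommute and cancel; the commuting (index-disjoint) pairs give grade-4 terms 2*c*c'*(blade product), which cancel blade by blade — γ1234: -826200000/368601601 + 826200000/368601601 = 0; γ1235: -793908000/368601601 - 766692000/368601601 + 1560600000/368601601 = 0; γ1236: -440640000/368601601 + 440640000/368601601 = 0; γ1245: 396954000/368601601 + 383346000/368601601 - 780300000/368601601 = 0; γ1246: 220320000/368601601 - 220320000/368601601 = 0; γ1256: -211708800/368601601 + 416160000/368601601 - 204451200/368601601 = 0; γ1345: 729000000/368601601 - 729000000/368601601 = 0; γ1356: -388800000/368601601 + 388800000/368601601 = 0; γ1456: 194400000/368601601 - 194400000/368601601 = 0; γ2345: -826200000/368601601 + 826200000/368601601 = 0; γ2356: 440640000/368601601 - 440640000/368601601 = 0; γ2456: -220320000/368601601 + 220320000/368601601 = 0 — confirming B is simple. So B^2 = 0.
Answer: null-rotation, certificate B^2 = 0. B^2 = 0 is basis-independent, so its sign is the whole story.


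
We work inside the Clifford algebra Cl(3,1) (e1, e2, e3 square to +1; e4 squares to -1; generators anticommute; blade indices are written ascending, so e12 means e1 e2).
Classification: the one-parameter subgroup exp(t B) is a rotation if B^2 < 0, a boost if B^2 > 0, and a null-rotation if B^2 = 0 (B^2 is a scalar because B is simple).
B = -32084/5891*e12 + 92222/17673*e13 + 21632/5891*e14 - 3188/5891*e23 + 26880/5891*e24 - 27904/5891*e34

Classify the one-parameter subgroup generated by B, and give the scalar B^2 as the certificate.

B^2 term by term: the squares give (-32084/5891)^2*(e12)^2 + (92222/17673)^2*(e13)^2 + (21632/5891)^2*(e14)^2 + (-3188/5891)^2*(e23)^2 + (26880/5891)^2*(e24)^2 + (-27904/5891)^2*(e34)^2 = 1029383056/34703881*(-1) + 8504897284/312334929*(-1) + 467943424/34703881*(+1) + 10163344/34703881*(-1) + 722534400/34703881*(+1) + 778633216/34703881*(+1) = -4/9 (each basis 2-blade squares to minus the product of its generators' squares); cross terms between blades sharing an index anticommute and cancel; the commuting (index-disjoint) pairs give grade-4 terms 2*c*c'*(blade product), which cancel blade by blade — e1234: 1790543872/34703881 - 1652618240/34703881 - 137925632/34703881 = 0 — confirming B is simple. So B^2 = -4/9.
Answer: rotation, certificate B^2 = -4/9. The class reads off the invariant scalar -4/9 directly.


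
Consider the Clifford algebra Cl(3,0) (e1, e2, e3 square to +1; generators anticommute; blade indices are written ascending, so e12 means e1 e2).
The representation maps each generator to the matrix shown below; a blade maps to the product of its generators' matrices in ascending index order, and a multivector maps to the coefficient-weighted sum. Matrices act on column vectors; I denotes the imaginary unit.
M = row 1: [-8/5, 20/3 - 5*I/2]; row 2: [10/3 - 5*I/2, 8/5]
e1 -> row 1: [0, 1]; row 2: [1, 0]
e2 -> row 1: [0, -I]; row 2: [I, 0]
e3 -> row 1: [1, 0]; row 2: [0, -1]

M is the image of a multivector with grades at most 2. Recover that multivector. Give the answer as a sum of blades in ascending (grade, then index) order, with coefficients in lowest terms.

Method: 1, rho(e1), rho(e2), rho(e3) form a trace-orthogonal basis of the 2x2 complex matrices (tr(X Y) = 2 if X = Y, else 0), so M = m0*1 + m1*rho(e1) + m2*rho(e2) + m3*rho(e3) with m0 = tr(M)/2 = 0, m1 = tr(M rho(e1))/2 = 5 - 5*I/2, m2 = tr(M rho(e2))/2 = 5*I/3, m3 = tr(M rho(e3))/2 = -8/5.
Multiplying table entries, the bivector images are rho(e12) = I*rho(e3), rho(e13) = -I*rho(e2), rho(e23) = I*rho(e1); with real blade coefficients the real parts of m0..m3 are the coefficients of 1, e1, e2, e3 and the imaginary parts give the bivectors (e23: Im m1, e13: -Im m2, e12: Im m3).
Answer: 5*e1 - 8/5*e3 - 5/3*e13 - 5/2*e23


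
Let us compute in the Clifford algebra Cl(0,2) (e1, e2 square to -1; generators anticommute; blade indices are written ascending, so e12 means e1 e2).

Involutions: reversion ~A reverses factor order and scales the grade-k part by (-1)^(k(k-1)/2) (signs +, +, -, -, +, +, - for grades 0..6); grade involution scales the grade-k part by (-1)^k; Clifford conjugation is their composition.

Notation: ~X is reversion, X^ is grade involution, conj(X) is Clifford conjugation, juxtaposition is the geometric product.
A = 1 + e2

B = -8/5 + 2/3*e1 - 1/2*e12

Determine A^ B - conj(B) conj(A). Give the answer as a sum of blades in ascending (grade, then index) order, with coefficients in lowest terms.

first term: -8/5 + 7/6*e1 + 8/5*e2 + 1/6*e12
second term: -8/5 - 1/6*e1 + 8/5*e2 + 7/6*e12
Answer: 4/3*e1 - e12


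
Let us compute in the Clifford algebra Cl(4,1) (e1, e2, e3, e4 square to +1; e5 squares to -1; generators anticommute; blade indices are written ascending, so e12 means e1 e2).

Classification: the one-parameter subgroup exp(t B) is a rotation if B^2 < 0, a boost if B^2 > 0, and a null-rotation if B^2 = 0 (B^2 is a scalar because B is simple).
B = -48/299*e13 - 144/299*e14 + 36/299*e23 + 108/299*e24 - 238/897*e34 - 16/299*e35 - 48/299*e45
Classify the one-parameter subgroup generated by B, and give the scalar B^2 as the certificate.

B^2 term by term: the squares give (-48/299)^2*(e13)^2 + (-144/299)^2*(e14)^2 + (36/299)^2*(e23)^2 + (108/299)^2*(e24)^2 + (-238/897)^2*(e34)^2 + (-16/299)^2*(e35)^2 + (-48/299)^2*(e45)^2 = 2304/89401*(-1) + 20736/89401*(-1) + 1296/89401*(-1) + 11664/89401*(-1) + 56644/804609*(-1) + 256/89401*(+1) + 2304/89401*(+1) = -4/9 (each basis 2-blade squares to minus the product of its generators' squares); cross terms between blades sharing an index anticommute and cancel; the commuting (index-disjoint) pairs give grade-4 terms 2*c*c'*(blade product), which cancel blade by blade — e1234: 10368/89401 - 10368/89401 = 0; e1345: 4608/89401 - 4608/89401 = 0; e2345: -3456/89401 + 3456/89401 = 0 — confirming B is simple. So B^2 = -4/9.
Answer: rotation, certificate B^2 = -4/9. The invariant at work: B^2 = -4/9 is unchanged by conjugation, hence its sign classifies the subgroup whatever basis B is written in.


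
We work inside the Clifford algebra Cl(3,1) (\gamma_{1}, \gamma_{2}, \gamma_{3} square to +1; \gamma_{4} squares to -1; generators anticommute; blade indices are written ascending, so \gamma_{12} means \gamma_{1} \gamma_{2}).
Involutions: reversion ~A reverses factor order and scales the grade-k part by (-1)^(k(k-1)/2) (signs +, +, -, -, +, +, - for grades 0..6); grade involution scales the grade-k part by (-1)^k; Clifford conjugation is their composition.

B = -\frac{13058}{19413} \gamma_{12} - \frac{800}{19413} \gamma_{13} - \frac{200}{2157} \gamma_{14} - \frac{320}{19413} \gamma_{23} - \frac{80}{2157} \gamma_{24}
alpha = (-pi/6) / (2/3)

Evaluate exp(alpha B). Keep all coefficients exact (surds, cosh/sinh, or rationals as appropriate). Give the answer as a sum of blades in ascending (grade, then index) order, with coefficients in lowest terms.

B^2 term by term: the squares give (-\frac{13058}{19413})^2*(\gamma_{12})^2 + (-\frac{800}{19413})^2*(\gamma_{13})^2 + (-\frac{200}{2157})^2*(\gamma_{14})^2 + (-\frac{320}{19413})^2*(\gamma_{23})^2 + (-\frac{80}{2157})^2*(\gamma_{24})^2 = \frac{170511364}{376864569}*(-1) + \frac{640000}{376864569}*(-1) + \frac{40000}{4652649}*(+1) + \frac{102400}{376864569}*(-1) + \frac{6400}{4652649}*(+1) = -\frac{4}{9} (each basis 2-blade squares to minus the product of its generators' squares); cross terms between blades sharing an index anticommute and cancel; the commuting (index-disjoint) pairs give grade-4 terms 2*c*c'*(blade product), which cancel blade by blade — \gamma_{1234}: -\frac{128000}{41873841} + \frac{128000}{41873841} = 0 — confirming B is simple. So B^2 = -\frac{4}{9}.
B^2 = -\frac{4}{9} — a negative square means the series sums to a rotation: l = \frac{2}{3}, alpha*l = - \frac{\pi}{6}, so exp(alpha B) = cos(- \frac{\pi}{6}) + (sin(- \frac{\pi}{6})/(\frac{2}{3}))*B = \frac{\sqrt{3}}{2} + (- \frac{3}{4})*B.
Answer: \frac{\sqrt{3}}{2} + \frac{6529}{12942} \gamma_{12} + \frac{200}{6471} \gamma_{13} + \frac{50}{719} \gamma_{14} + \frac{80}{6471} \gamma_{23} + \frac{20}{719} \gamma_{24}


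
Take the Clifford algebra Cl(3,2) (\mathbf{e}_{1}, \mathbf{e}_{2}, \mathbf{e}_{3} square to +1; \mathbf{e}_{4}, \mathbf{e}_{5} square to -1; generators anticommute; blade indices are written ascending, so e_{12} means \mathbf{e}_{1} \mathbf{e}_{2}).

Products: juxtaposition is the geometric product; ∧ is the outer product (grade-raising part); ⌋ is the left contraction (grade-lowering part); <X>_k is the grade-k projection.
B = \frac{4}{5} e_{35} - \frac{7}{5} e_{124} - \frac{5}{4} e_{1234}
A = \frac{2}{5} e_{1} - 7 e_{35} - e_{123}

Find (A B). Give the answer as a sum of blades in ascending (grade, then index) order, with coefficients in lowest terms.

step 1: -\frac{28}{5} - \frac{5}{4} e_{4} - \frac{14}{25} e_{24} - \frac{7}{5} e_{34} - \frac{4}{5} e_{125} + \frac{8}{25} e_{135} - \frac{1}{2} e_{234} + \frac{35}{4} e_{1245} - \frac{49}{5} e_{12345}
Answer: -\frac{28}{5} - \frac{5}{4} e_{4} - \frac{14}{25} e_{24} - \frac{7}{5} e_{34} - \frac{4}{5} e_{125} + \frac{8}{25} e_{135} - \frac{1}{2} e_{234} + \frac{35}{4} e_{1245} - \frac{49}{5} e_{12345}


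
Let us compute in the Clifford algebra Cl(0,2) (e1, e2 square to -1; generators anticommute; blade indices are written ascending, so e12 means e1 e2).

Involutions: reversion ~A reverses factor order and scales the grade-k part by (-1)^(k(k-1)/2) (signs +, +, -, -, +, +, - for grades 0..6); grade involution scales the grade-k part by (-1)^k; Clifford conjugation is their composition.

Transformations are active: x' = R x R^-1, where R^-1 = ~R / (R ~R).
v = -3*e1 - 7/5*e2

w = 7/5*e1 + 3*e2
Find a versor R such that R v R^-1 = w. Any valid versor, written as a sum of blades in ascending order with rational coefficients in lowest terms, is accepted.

Sketch: the shared square -274/25 makes R = v + w = -8/5*e1 + 8/5*e2 the natural versor; its sandwich fixes that direction, negates (v - w)/2, and sends v to w.
Answer: -8/5*e1 + 8/5*e2


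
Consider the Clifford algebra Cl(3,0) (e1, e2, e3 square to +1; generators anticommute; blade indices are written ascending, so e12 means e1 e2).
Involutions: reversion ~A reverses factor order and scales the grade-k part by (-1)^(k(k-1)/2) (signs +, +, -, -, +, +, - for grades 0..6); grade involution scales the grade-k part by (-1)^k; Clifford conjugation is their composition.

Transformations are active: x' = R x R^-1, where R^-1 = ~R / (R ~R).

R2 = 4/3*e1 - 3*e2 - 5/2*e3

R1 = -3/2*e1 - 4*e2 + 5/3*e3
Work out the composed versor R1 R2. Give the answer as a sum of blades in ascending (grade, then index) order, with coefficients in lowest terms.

Distribute over the terms of R1 (each basis-blade product reordered to ascending indices, repeated generators contracted through their squares):
(-3/2*e1) R2 = -2 + 9/2*e12 + 15/4*e13
(-4*e2) R2 = 12 + 16/3*e12 + 10*e23
(5/3*e3) R2 = -25/6 - 20/9*e13 + 5*e23
Summing the partial products and collecting blades:
Answer: 35/6 + 59/6*e12 + 55/36*e13 + 15*e23


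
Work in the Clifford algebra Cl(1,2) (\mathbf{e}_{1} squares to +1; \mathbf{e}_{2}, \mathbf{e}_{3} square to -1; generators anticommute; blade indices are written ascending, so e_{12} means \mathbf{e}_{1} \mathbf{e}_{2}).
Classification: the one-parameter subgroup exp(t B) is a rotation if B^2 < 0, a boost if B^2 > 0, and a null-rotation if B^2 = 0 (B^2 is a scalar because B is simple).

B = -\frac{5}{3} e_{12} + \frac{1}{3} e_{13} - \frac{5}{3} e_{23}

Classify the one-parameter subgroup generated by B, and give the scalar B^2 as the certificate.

B^2 term by term: the squares give (-\frac{5}{3})^2*(e_{12})^2 + (\frac{1}{3})^2*(e_{13})^2 + (-\frac{5}{3})^2*(e_{23})^2 = \frac{25}{9}*(+1) + \frac{1}{9}*(+1) + \frac{25}{9}*(-1) = \frac{1}{9} (each basis 2-blade squares to minus the product of its generators' squares); cross terms between blades sharing an index anticommute and cancel. So B^2 = \frac{1}{9}.
Answer: boost, certificate B^2 = \frac{1}{9}. The class reads off the invariant scalar \frac{1}{9} directly.


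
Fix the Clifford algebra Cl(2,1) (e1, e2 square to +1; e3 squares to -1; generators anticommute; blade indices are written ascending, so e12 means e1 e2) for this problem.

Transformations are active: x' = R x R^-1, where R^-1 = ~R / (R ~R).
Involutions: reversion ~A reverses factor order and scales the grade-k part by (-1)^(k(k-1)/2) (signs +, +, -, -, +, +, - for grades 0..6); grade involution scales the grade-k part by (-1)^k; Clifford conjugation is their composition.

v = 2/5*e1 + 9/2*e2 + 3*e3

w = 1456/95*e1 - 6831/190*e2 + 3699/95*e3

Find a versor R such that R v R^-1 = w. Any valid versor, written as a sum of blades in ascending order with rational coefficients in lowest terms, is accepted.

The midline construction: v and w both square to 1141/100, so reflecting in their sum 1494/95*e1 - 2988/95*e2 + 3984/95*e3 exchanges them.
Answer: 1494/95*e1 - 2988/95*e2 + 3984/95*e3


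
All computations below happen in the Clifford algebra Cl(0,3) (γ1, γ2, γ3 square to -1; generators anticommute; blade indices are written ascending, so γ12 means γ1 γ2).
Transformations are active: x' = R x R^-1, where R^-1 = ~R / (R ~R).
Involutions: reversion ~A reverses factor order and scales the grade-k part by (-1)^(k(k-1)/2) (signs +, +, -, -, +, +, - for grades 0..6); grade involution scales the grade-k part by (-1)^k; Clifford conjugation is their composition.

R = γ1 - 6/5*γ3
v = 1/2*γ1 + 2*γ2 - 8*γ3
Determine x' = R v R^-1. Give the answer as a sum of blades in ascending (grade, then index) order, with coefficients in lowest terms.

~R = γ1 - 6/5*γ3, and R ~R = -61/25, so R^-1 = ~R / (-61/25).
R v = -101/10 + 2*γ12 - 37/5*γ13 + 12/5*γ23
Answer: 949/122*γ1 - 2*γ2 - 118/61*γ3


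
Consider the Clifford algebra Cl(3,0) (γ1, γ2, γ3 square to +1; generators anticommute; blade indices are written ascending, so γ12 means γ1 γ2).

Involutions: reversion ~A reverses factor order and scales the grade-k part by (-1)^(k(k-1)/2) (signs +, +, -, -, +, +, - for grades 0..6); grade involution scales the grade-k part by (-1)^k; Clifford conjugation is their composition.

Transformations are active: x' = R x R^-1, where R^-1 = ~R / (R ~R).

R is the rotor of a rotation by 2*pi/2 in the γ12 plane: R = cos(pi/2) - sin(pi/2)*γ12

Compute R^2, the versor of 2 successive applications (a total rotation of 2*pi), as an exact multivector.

Rotor phase runs at HALF the rotation angle; powers of one rotor simply add phase, so after 2 steps in γ12 the phase is 2*pi/2 = pi and R^2 = cos(pi) - sin(pi)*γ12.
cos(pi) = -1 and sin(pi) = 0, so R^2 = -1. The total rotation 2*pi is 1 full turn, so every vector returns to itself, yet the rotor is -1, on the OTHER sheet of the double cover (an odd number of 2*pi turns).
Answer: -1


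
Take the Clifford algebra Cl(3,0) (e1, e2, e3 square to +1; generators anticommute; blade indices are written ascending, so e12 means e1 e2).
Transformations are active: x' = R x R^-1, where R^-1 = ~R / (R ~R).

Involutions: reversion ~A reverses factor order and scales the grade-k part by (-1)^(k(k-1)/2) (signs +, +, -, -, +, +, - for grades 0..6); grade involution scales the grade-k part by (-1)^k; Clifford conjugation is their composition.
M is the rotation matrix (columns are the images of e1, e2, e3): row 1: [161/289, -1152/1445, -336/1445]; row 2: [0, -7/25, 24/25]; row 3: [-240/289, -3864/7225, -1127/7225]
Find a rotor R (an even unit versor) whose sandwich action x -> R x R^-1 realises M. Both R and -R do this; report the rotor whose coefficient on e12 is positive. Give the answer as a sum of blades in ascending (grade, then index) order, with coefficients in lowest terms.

Method: write R = a + b12*e12 + b13*e13 + b23*e23 with a^2 + b12^2 + b13^2 + b23^2 = 1 (so R^-1 = ~R). Expanding the columns R e_j ~R gives tr M = 4a^2 - 1 and, from the antisymmetric part, M21 - M12 = -4a*b12, M13 - M31 = 4a*b13, M32 - M23 = -4a*b23.
Here tr M = 35/289, so a^2 = (1 + tr M)/4 = 81/289 and a = ±9/17. Taking a = 9/17: M21 - M12 = 1152/1445, M13 - M31 = 864/1445, M32 - M23 = -432/289, giving b12 = -32/85, b13 = 24/85, b23 = 12/17, i.e. R = 9/17 - 32/85*e12 + 24/85*e13 + 12/17*e23.
Its e12 coefficient is negative, so report the other preimage -R.
Answer: -9/17 + 32/85*e12 - 24/85*e13 - 12/17*e23. Note: both R and -R realise this M (trace 35/289); the covering map identifies them, and the e12-coefficient sign is the tie-breaker.


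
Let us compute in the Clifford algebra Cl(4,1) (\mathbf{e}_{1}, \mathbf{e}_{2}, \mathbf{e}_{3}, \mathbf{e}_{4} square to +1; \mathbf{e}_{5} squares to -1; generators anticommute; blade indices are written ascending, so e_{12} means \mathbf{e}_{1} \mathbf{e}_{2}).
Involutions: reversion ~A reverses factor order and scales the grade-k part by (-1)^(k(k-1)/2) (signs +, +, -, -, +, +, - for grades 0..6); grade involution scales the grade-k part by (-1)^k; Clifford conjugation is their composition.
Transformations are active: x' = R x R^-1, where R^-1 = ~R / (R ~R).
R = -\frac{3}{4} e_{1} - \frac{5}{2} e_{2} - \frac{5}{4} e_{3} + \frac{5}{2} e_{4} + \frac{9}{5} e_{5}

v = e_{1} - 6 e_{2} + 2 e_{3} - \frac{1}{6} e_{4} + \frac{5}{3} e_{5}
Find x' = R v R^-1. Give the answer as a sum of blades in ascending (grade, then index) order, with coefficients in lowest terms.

~R = -\frac{3}{4} e_{1} - \frac{5}{2} e_{2} - \frac{5}{4} e_{3} + \frac{5}{2} e_{4} + \frac{9}{5} e_{5}, and R ~R = \frac{2277}{200}, so R^-1 = ~R / (\frac{2277}{200}).
R v = \frac{25}{3} + 7 e_{12} - \frac{1}{4} e_{13} - \frac{19}{8} e_{14} - \frac{61}{20} e_{15} - \frac{25}{2} e_{23} + \frac{185}{12} e_{24} + \frac{199}{30} e_{25} - \frac{115}{24} e_{34} - \frac{341}{60} e_{35} + \frac{67}{15} e_{45}
Answer: -\frac{4777}{2277} e_{1} + \frac{15986}{6831} e_{2} - \frac{26162}{6831} e_{3} + \frac{52277}{13662} e_{4} + \frac{245}{253} e_{5}


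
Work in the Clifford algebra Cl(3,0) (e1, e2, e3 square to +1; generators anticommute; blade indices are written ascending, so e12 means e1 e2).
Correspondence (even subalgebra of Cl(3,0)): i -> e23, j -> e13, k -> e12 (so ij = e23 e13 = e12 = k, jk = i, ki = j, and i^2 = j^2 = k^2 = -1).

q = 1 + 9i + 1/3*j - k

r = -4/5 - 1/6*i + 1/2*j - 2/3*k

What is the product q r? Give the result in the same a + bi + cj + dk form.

In blades: q = 1 - e12 + 1/3*e13 + 9*e23, r = -4/5 - 2/3*e12 + 1/2*e13 - 1/6*e23.
Distribute q over r term by term (generator squares from the signature, products reordered to ascending indices): (1)*r = -4/5 - 2/3*e12 + 1/2*e13 - 1/6*e23; (-e12)*r = -2/3 + 4/5*e12 + 1/6*e13 + 1/2*e23; (1/3*e13)*r = -1/6 + 1/18*e12 - 4/15*e13 - 2/9*e23; (9*e23)*r = 3/2 + 9/2*e12 + 6*e13 - 36/5*e23.
Sum: -2/15 + 211/45*e12 + 32/5*e13 - 319/45*e23; translating back through the correspondence:
Answer: -2/15 - 319/45*i + 32/5*j + 211/45*k


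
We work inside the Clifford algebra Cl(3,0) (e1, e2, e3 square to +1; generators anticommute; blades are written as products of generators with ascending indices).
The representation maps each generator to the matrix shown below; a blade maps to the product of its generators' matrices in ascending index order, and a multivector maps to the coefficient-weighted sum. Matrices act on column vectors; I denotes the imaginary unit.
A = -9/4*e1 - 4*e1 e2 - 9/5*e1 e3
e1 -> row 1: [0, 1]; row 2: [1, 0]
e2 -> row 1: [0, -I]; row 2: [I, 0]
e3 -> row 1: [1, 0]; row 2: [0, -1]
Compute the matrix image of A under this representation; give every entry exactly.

Bivector images (products of the table entries): rho(e1 e2) = rho(e1)rho(e2) = row 1: [I, 0]; row 2: [0, -I]; rho(e1 e3) = rho(e1)rho(e3) = row 1: [0, -1]; row 2: [1, 0].
M = (-9/4)*rho(e1) + (-4)*rho(e1 e2) + (-9/5)*rho(e1 e3), summed entrywise:
Answer: row 1: [-4*I, -9/20]; row 2: [-81/20, 4*I]


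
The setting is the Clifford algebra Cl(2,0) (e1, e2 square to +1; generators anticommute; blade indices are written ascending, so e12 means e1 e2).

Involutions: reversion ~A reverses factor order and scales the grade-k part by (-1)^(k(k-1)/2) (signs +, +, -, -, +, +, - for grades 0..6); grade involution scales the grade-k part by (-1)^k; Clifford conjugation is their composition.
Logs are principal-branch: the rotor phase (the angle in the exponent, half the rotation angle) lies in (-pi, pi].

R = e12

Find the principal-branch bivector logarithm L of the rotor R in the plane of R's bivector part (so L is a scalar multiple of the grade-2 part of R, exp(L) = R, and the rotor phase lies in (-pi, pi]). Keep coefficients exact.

The scalar part of R is 0, and that scalar determines the rotor phase on the principal branch; recovering the unit plane as bivector-part over sine of the phase gives L = phase * plane.
Concretely: cos(phase) = 0 gives phase = ±pi/2, and since phase/sin(phase) is even the sign is immaterial: L = (phase/sin(phase)) * <R>_2 = (pi/2) * <R>_2.
Answer: pi/2*e12


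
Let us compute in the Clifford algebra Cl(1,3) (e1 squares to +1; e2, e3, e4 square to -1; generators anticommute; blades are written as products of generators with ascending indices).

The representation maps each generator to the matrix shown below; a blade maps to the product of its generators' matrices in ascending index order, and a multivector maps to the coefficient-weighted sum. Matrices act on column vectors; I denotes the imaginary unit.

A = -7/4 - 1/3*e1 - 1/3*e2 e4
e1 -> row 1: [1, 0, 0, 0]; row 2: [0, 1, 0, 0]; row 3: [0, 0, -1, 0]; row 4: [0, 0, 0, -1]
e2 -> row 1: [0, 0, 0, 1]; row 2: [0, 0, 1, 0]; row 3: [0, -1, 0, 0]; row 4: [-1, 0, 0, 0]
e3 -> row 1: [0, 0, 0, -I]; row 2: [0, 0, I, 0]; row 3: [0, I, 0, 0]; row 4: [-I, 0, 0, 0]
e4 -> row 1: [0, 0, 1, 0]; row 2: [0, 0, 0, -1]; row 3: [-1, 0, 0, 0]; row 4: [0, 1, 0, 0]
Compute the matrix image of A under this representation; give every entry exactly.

Bivector images (products of the table entries): rho(e2 e4) = rho(e2)rho(e4) = row 1: [0, 1, 0, 0]; row 2: [-1, 0, 0, 0]; row 3: [0, 0, 0, 1]; row 4: [0, 0, -1, 0].
M = (-7/4)*1 + (-1/3)*rho(e1) + (-1/3)*rho(e2 e4), summed entrywise (1 is the identity matrix):
Answer: row 1: [-25/12, -1/3, 0, 0]; row 2: [1/3, -25/12, 0, 0]; row 3: [0, 0, -17/12, -1/3]; row 4: [0, 0, 1/3, -17/12]


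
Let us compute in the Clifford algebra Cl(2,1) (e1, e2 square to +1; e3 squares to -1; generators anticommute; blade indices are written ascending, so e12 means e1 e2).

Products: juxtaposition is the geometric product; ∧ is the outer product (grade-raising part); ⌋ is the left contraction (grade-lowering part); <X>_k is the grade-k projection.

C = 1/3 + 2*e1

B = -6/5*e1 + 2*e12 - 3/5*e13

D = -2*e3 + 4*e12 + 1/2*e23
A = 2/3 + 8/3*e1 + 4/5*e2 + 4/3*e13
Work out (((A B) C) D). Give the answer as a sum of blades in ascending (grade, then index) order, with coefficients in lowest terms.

step 1: -4 - 12/5*e1 + 16/3*e2 + 172/75*e12 - 2/5*e13 + 8/3*e23 + 12/25*e123
step 2: -92/15 - 44/5*e1 - 632/225*e2 + 4/5*e3 - 2228/225*e12 - 2/15*e13 + 416/225*e23 + 412/75*e123
step 3: 632/15 + 3086/225*e1 - 6998/225*e2 - 100/9*e3 - 1021/75*e12 + 394/75*e13 + 454/225*e23 + 4186/225*e123
Answer: 632/15 + 3086/225*e1 - 6998/225*e2 - 100/9*e3 - 1021/75*e12 + 394/75*e13 + 454/225*e23 + 4186/225*e123


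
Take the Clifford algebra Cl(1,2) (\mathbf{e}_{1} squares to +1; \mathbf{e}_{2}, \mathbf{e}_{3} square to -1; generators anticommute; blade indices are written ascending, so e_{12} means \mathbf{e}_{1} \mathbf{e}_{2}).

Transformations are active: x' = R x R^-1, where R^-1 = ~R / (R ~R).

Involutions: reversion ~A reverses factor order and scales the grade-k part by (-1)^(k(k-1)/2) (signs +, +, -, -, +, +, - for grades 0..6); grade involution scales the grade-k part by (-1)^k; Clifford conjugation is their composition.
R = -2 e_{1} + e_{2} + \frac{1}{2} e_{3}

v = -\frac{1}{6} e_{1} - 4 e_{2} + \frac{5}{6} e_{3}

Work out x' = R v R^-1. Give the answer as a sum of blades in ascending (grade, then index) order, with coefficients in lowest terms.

~R = -2 e_{1} + e_{2} + \frac{1}{2} e_{3}, and R ~R = \frac{11}{4}, so R^-1 = ~R / (\frac{11}{4}).
R v = \frac{47}{12} + \frac{49}{6} e_{12} - \frac{19}{12} e_{13} + \frac{17}{6} e_{23}
Answer: -\frac{365}{66} e_{1} + \frac{226}{33} e_{2} + \frac{13}{22} e_{3}


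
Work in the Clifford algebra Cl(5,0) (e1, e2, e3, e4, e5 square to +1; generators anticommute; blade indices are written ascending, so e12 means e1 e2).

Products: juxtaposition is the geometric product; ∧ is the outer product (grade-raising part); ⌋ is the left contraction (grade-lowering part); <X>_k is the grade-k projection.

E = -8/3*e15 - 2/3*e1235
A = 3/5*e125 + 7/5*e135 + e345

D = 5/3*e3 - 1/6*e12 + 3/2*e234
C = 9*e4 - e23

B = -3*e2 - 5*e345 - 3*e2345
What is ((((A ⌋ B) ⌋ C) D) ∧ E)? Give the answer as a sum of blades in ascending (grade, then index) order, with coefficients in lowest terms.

step 1: 5 - 3*e2
step 2: 3*e3 + 45*e4 - 5*e23
step 3: 5 - 25/3*e2 + 15/2*e4 - 5/6*e13 + 135/2*e23 - 9/2*e24 - 75*e34 - 1/2*e123 - 15/2*e124
step 4: -40/3*e15 - 200/9*e125 + 20*e145 - 550/3*e1235 + 12*e1245 + 200*e1345 + 5*e12345
Answer: -40/3*e15 - 200/9*e125 + 20*e145 - 550/3*e1235 + 12*e1245 + 200*e1345 + 5*e12345


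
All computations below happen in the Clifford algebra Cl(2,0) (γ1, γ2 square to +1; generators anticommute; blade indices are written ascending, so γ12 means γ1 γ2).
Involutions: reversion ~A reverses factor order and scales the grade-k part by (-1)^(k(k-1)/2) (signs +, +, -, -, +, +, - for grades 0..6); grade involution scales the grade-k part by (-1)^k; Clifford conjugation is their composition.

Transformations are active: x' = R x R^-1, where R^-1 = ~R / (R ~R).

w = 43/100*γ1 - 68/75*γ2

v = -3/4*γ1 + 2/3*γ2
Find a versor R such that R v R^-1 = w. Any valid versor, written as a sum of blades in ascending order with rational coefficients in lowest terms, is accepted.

Reasoning: v^2 = w^2 = 145/144 since conjugation preserves the quadratic form; R = v + w = -8/25*γ1 - 6/25*γ2 is then valid when invertible, keeping its own part and reversing (v - w)/2.
Answer: -8/25*γ1 - 6/25*γ2


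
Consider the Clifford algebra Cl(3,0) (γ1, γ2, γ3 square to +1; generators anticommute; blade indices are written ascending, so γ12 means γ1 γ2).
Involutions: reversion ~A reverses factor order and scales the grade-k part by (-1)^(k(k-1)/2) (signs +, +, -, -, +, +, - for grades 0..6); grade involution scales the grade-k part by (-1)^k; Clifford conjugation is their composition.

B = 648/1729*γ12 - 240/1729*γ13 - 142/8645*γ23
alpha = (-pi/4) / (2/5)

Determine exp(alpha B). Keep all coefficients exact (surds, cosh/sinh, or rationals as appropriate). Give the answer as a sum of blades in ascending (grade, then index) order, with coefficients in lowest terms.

B^2 term by term: the squares give (648/1729)^2*(γ12)^2 + (-240/1729)^2*(γ13)^2 + (-142/8645)^2*(γ23)^2 = 419904/2989441*(-1) + 57600/2989441*(-1) + 20164/74736025*(-1) = -4/25 (each basis 2-blade squares to minus the product of its generators' squares); cross terms between blades sharing an index anticommute and cancel. So B^2 = -4/25.
B^2 = -4/25 — circular case — the even/odd split gives cos and sin: l = 2/5, alpha*l = -pi/4, so exp(alpha B) = cos(-pi/4) + (sin(-pi/4)/(2/5))*B = sqrt(2)/2 + (-5*sqrt(2)/4)*B.
Answer: sqrt(2)/2 - 810*sqrt(2)/1729*γ12 + 300*sqrt(2)/1729*γ13 + 71*sqrt(2)/3458*γ23


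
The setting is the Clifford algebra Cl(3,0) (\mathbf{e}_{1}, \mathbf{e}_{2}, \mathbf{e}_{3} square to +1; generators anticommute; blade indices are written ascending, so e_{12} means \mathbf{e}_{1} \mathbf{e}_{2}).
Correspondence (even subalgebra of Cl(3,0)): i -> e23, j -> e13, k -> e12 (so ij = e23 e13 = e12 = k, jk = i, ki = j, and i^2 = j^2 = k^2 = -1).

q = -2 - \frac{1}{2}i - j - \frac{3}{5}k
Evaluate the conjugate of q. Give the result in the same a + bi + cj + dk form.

In blades: q = -2 - \frac{3}{5} e_{12} - e_{13} - \frac{1}{2} e_{23}.
Quaternion conjugation is reversion on the even subalgebra: the scalar is fixed and every grade-2 blade flips sign, giving -2 + \frac{3}{5} e_{12} + e_{13} + \frac{1}{2} e_{23}; translating back:
Answer: -2 + \frac{1}{2}i + j + \frac{3}{5}k


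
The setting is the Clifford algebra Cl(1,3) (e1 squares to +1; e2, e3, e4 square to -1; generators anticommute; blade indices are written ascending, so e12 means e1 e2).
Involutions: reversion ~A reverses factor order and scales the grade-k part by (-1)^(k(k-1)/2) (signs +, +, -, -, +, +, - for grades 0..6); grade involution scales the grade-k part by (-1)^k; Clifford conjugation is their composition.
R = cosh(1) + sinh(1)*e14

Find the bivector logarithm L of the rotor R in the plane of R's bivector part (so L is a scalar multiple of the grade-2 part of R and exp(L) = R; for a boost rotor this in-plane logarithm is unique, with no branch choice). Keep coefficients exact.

The scalar part of R is cosh(1), so cosh pins the rapidity up to sign — the sign comes from the bivector part; dividing that part by sinh of the rapidity yields the plane, and the in-plane L = rapidity * plane is unique because the two sign choices cancel.
Concretely: cosh(rapidity) = cosh(1) gives rapidity = ±1, and since rapidity/sinh(rapidity) is even the sign is immaterial: L = (rapidity/sinh(rapidity)) * <R>_2 = (1/sinh(1)) * <R>_2.
Answer: e14
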